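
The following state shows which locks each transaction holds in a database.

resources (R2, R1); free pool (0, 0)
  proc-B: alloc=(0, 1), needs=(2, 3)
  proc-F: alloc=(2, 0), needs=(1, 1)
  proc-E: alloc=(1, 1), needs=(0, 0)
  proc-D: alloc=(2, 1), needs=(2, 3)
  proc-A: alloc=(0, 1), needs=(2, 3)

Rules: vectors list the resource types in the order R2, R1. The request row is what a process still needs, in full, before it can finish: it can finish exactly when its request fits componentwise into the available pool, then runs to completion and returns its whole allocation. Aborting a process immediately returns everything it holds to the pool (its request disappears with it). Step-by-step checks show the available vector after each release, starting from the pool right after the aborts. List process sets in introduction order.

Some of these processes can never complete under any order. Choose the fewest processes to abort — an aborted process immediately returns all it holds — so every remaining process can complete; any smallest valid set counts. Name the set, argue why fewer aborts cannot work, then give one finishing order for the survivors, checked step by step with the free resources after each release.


Abort proc-B and proc-D.
Key observation: proc-A was stuck for good until proc-B and proc-D gave back (2, 2); in the order shown it finishes at step 3.
No one abort is enough; case by case: proc-B alone leaves proc-D blocked (short on R1); proc-F alone leaves proc-B blocked (short on R1); proc-E alone leaves proc-B blocked (short on R1); proc-D alone leaves proc-B blocked (short on R1); proc-A alone leaves proc-B blocked (short on R1).
Survivors finish in the order: proc-E, proc-F, proc-A. Check, step by step (pool after the aborts first):
  pool = (2, 2)
  proc-E needs (0, 0) <= (2, 2) -> finishes; pool += (1, 1) = (3, 3)
  proc-F needs (1, 1) <= (3, 3) -> finishes; pool += (2, 0) = (5, 3)
  proc-A needs (2, 3) <= (5, 3) -> finishes; pool += (0, 1) = (5, 4)


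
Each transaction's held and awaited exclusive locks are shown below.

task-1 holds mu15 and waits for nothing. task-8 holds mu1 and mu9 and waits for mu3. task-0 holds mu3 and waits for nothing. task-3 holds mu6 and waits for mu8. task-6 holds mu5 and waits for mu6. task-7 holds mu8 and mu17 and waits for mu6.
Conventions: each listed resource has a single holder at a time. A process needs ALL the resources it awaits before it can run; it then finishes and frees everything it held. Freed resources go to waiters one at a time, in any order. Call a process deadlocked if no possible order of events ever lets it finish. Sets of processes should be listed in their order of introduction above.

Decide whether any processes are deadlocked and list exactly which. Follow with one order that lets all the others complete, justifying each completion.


Deadlocked: task-3, task-6 and task-7.
Key observation: the wait chain closes on itself along task-3 -> task-7 -> task-3; task-6 waits into the deadlock from upstream.
One completion order for the rest: task-1, task-0, task-8.
Step-by-step check:
  task-1 waits on nothing -> runs at once and releases mu15
  task-0 waits on nothing -> runs at once and releases mu3
  task-8 waits on mu3 — all released -> runs and releases mu1 and mu9


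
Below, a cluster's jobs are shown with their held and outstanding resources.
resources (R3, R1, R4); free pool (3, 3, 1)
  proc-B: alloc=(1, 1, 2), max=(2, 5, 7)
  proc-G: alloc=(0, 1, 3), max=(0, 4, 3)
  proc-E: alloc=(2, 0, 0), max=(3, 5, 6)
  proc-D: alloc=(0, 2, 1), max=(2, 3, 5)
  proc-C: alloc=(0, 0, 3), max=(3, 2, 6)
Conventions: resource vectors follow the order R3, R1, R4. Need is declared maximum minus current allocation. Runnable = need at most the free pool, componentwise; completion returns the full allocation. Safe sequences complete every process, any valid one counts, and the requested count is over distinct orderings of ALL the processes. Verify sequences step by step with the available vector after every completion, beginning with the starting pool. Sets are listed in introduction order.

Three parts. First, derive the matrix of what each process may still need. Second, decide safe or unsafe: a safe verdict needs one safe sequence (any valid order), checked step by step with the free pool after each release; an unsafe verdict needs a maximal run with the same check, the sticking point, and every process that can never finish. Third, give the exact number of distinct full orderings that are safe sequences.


(1) Outstanding need per process (order R3, R1, R4):
  proc-B: (1, 4, 5)
  proc-G: (0, 3, 0)
  proc-E: (1, 5, 6)
  proc-D: (2, 1, 4)
  proc-C: (3, 2, 3)
(2) SAFE, for example via the order proc-G, proc-C, proc-D, proc-E, proc-B.
Key observation: proc-G marks the first exact bind of the order: its need (0, 3, 0) fits the free (3, 3, 1) with zero slack on a requested resource.
Step-by-step check:
  pool = (3, 3, 1)
  run proc-G (needs (0, 3, 0), free (3, 3, 1)); after release of (0, 1, 3) the pool is (3, 4, 4)
  run proc-C (needs (3, 2, 3), free (3, 4, 4)); after release of (0, 0, 3) the pool is (3, 4, 7)
  run proc-D (needs (2, 1, 4), free (3, 4, 7)); after release of (0, 2, 1) the pool is (3, 6, 8)
  run proc-E (needs (1, 5, 6), free (3, 6, 8)); after release of (2, 0, 0) the pool is (5, 6, 8)
  run proc-B (needs (1, 4, 5), free (5, 6, 8)); after release of (1, 1, 2) the pool is (6, 7, 10)
(3) The exact count: 8 of the possible complete orderings are safe sequences.


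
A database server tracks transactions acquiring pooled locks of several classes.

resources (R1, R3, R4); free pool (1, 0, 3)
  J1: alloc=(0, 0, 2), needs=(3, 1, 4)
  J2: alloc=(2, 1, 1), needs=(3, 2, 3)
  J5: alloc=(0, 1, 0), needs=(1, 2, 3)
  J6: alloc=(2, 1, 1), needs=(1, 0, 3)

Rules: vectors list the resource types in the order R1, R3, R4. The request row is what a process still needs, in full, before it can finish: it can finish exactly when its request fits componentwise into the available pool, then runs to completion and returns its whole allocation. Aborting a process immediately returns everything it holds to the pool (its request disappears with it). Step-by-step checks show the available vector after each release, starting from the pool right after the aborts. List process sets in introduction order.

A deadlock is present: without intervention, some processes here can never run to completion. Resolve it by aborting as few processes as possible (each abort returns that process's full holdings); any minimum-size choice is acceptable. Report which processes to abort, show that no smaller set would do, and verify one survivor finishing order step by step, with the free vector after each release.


Minimum abort set: J2.
Key observation: the returned (2, 1, 1) from J2 is what brings J5 — unrunnable before, under any order — into play at step 3.
No smaller set exists: with zero aborts the deadlock remains.
One survivor order: J6, J1, J5. Verifying each step (post-abort pool first):
  pool = (3, 1, 4)
  J6: need (1, 0, 3) fits (3, 1, 4); releases (2, 1, 1), pool now (5, 2, 5)
  J1: need (3, 1, 4) fits (5, 2, 5); releases (0, 0, 2), pool now (5, 2, 7)
  J5: need (1, 2, 3) fits (5, 2, 7); releases (0, 1, 0), pool now (5, 3, 7)


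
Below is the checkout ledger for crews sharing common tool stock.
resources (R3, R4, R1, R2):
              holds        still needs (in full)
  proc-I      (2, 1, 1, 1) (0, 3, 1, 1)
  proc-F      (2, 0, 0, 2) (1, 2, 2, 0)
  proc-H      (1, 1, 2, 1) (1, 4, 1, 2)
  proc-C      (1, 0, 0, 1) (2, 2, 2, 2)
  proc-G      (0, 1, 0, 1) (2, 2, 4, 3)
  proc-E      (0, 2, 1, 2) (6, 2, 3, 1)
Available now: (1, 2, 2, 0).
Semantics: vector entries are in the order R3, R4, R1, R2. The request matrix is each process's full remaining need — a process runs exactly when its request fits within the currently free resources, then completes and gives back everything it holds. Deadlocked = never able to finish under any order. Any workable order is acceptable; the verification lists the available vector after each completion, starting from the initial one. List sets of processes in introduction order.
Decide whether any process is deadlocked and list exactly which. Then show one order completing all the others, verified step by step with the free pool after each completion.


The deadlocked set is proc-I, proc-H, proc-G and proc-E.
Key observation: after proc-F, proc-C the pool peaks at (4, 2, 2, 3), and each blocked process is short somewhere: proc-I on R4; proc-H on R4; proc-G on R1; proc-E on R3, R1.
The rest can finish in the order proc-F, proc-C. Step-by-step check:
  pool = (1, 2, 2, 0)
  run proc-F (needs (1, 2, 2, 0), free (1, 2, 2, 0)); after release of (2, 0, 0, 2) the pool is (3, 2, 2, 2)
  run proc-C (needs (2, 2, 2, 2), free (3, 2, 2, 2)); after release of (1, 0, 0, 1) the pool is (4, 2, 2, 3)
The stuck group stays short no matter what:
  proc-I still needs (0, 3, 1, 1) but only (4, 2, 2, 3) is free — short on R4
  proc-H still needs (1, 4, 1, 2) but only (4, 2, 2, 3) is free — short on R4
  proc-G still needs (2, 2, 4, 3) but only (4, 2, 2, 3) is free — short on R1
  proc-E still needs (6, 2, 3, 1) but only (4, 2, 2, 3) is free — short on R3 and R1


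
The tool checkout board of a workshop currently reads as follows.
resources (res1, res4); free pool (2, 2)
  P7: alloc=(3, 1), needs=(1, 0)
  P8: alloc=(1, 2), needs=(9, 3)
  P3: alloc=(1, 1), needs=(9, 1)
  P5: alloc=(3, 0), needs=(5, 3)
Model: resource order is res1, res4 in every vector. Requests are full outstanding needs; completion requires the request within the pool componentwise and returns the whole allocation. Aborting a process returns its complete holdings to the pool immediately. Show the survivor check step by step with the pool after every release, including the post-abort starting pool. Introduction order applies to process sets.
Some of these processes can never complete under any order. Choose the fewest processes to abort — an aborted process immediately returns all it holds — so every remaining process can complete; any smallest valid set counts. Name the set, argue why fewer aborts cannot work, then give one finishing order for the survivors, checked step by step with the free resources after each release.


The answer: abort P3.
Key observation: P8 was stuck for good until P3 gave back (1, 1); in the order shown it finishes at step 3.
Why nothing smaller works: aborting no one leaves the state deadlocked as given.
The survivors complete as P7, P5, P8. Walking it through (starting from the post-abort pool):
  pool = (3, 3)
  P7: need (1, 0) fits (3, 3); releases (3, 1), pool now (6, 4)
  P5: need (5, 3) fits (6, 4); releases (3, 0), pool now (9, 4)
  P8: need (9, 3) fits (9, 4); releases (1, 2), pool now (10, 6)


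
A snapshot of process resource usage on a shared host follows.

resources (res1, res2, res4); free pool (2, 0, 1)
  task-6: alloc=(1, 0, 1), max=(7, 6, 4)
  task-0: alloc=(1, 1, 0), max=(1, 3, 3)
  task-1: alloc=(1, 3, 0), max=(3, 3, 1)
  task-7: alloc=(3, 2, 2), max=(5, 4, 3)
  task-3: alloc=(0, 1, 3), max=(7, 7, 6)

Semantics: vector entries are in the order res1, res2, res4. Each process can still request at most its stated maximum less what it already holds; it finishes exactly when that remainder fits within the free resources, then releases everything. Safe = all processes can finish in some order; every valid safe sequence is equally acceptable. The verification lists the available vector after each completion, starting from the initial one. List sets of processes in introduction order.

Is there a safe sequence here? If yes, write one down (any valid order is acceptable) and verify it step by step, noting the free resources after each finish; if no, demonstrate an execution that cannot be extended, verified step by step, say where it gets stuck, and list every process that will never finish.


SAFE. One safe sequence: task-1, task-7, task-0, task-6, task-3.
Key observation: reading the order forward, task-1 is the first process whose need (2, 0, 1) meets the free pool (2, 0, 1) exactly on a resource it requests.
Walking it through:
  pool = (2, 0, 1)
  task-1 needs (2, 0, 1) <= (2, 0, 1) -> finishes; pool += (1, 3, 0) = (3, 3, 1)
  task-7 needs (2, 2, 1) <= (3, 3, 1) -> finishes; pool += (3, 2, 2) = (6, 5, 3)
  task-0 needs (0, 2, 3) <= (6, 5, 3) -> finishes; pool += (1, 1, 0) = (7, 6, 3)
  task-6 needs (6, 6, 3) <= (7, 6, 3) -> finishes; pool += (1, 0, 1) = (8, 6, 4)
  task-3 needs (7, 6, 3) <= (8, 6, 4) -> finishes; pool += (0, 1, 3) = (8, 7, 7)


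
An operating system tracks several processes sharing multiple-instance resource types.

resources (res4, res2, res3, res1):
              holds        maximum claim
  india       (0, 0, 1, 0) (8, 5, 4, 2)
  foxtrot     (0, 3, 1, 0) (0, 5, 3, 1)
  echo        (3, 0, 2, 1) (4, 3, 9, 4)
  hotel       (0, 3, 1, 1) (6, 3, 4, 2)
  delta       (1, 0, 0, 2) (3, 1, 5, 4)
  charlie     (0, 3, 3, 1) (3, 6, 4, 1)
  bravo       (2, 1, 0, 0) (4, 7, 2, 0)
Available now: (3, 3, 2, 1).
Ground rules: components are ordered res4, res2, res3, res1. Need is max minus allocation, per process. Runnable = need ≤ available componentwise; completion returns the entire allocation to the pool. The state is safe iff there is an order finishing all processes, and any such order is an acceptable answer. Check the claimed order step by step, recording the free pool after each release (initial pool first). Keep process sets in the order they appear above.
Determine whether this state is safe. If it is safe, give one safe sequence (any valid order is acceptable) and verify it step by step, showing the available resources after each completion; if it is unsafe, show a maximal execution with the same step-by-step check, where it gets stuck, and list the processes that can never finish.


SAFE. One safe sequence: charlie, bravo, delta, foxtrot, hotel, echo, india.
Key observation: the first exact fit in this order is charlie — it needs (3, 3, 1, 0) with (3, 3, 2, 1) free, meeting a requested resource to the last unit.
Verifying each step:
  pool = (3, 3, 2, 1)
  run charlie (needs (3, 3, 1, 0), free (3, 3, 2, 1)); after release of (0, 3, 3, 1) the pool is (3, 6, 5, 2)
  run bravo (needs (2, 6, 2, 0), free (3, 6, 5, 2)); after release of (2, 1, 0, 0) the pool is (5, 7, 5, 2)
  run delta (needs (2, 1, 5, 2), free (5, 7, 5, 2)); after release of (1, 0, 0, 2) the pool is (6, 7, 5, 4)
  run foxtrot (needs (0, 2, 2, 1), free (6, 7, 5, 4)); after release of (0, 3, 1, 0) the pool is (6, 10, 6, 4)
  run hotel (needs (6, 0, 3, 1), free (6, 10, 6, 4)); after release of (0, 3, 1, 1) the pool is (6, 13, 7, 5)
  run echo (needs (1, 3, 7, 3), free (6, 13, 7, 5)); after release of (3, 0, 2, 1) the pool is (9, 13, 9, 6)
  run india (needs (8, 5, 3, 2), free (9, 13, 9, 6)); after release of (0, 0, 1, 0) the pool is (9, 13, 10, 6)


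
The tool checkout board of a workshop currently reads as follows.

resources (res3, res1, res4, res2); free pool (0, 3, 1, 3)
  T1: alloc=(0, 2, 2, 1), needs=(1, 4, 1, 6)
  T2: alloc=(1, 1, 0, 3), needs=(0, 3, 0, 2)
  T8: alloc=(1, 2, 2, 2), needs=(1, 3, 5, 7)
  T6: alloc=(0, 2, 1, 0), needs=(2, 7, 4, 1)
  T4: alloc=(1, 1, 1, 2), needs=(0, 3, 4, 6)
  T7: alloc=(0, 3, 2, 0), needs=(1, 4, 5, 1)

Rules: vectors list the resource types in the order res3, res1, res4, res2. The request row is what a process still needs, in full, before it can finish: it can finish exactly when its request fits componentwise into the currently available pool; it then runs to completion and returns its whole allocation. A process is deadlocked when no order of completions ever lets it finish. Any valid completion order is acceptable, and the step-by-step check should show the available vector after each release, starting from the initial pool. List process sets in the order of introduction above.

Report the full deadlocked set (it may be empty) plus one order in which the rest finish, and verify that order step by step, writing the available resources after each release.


Deadlocked set: T8, T6, T4 and T7.
Key observation: res4 is the bottleneck — with T2, T1 done the pool holds (1, 6, 3, 7), short of every remaining need.
A valid finishing order for the others: T2, T1. Verifying each step:
  pool = (0, 3, 1, 3)
  T2: need (0, 3, 0, 2) fits (0, 3, 1, 3); releases (1, 1, 0, 3), pool now (1, 4, 1, 6)
  T1: need (1, 4, 1, 6) fits (1, 4, 1, 6); releases (0, 2, 2, 1), pool now (1, 6, 3, 7)
None of the blocked processes ever fits:
  T8 cannot run: need (1, 3, 5, 7) vs free (1, 6, 3, 7) (insufficient res4)
  T6 cannot run: need (2, 7, 4, 1) vs free (1, 6, 3, 7) (insufficient res3, res1 and res4)
  T4 cannot run: need (0, 3, 4, 6) vs free (1, 6, 3, 7) (insufficient res4)
  T7 cannot run: need (1, 4, 5, 1) vs free (1, 6, 3, 7) (insufficient res4)


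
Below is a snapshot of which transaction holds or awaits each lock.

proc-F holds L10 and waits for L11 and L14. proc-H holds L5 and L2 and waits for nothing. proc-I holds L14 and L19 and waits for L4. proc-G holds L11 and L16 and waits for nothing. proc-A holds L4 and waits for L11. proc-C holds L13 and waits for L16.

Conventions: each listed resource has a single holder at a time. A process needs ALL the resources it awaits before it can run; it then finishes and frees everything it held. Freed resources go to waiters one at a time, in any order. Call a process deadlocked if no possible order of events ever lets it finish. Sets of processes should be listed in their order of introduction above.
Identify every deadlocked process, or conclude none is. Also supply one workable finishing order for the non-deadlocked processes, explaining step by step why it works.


The deadlocked set is empty.
Key observation: the wait relation is loop-free; peeling off processes with no waits unwinds the whole state.
One completion order for the rest: proc-G, proc-H, proc-A, proc-C, proc-I, proc-F.
Walking it through:
  run proc-G (it waits on nothing); releases L11 and L16
  run proc-H (it waits on nothing); releases L5 and L2
  run proc-A (all its waits — L11 — are resolved); releases L4
  run proc-C (all its waits — L16 — are resolved); releases L13
  run proc-I (all its waits — L4 — are resolved); releases L14 and L19
  run proc-F (all its waits — L11 and L14 — are resolved); releases L10


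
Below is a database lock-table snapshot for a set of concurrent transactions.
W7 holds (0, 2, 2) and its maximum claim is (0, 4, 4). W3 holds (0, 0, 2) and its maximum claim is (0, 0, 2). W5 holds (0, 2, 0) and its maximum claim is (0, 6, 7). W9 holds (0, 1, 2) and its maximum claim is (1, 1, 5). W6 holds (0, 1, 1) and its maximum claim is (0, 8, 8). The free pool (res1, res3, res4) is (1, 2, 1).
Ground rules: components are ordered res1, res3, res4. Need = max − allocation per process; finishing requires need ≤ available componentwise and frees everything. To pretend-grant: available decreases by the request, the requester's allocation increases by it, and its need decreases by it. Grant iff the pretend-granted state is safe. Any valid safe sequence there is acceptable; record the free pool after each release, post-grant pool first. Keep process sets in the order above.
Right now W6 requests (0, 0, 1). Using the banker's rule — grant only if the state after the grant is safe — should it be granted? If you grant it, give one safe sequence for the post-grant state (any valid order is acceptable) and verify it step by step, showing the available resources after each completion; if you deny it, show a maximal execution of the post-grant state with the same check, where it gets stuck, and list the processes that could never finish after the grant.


DENY: after the grant no complete ordering would exist.
Key observation: after W3, W7, W9 the pool peaks at (1, 5, 6), and each blocked process is short somewhere: W5 on res4; W6 on res3.
On the post-grant state, W3, W7, W9 is a maximal run — nothing extends it. Check, step by step:
  pool = (1, 2, 0)
  W3: need (0, 0, 0) fits (1, 2, 0); releases (0, 0, 2), pool now (1, 2, 2)
  W7: need (0, 2, 2) fits (1, 2, 2); releases (0, 2, 2), pool now (1, 4, 4)
  W9: need (1, 0, 3) fits (1, 4, 4); releases (0, 1, 2), pool now (1, 5, 6)
  W5 still needs (0, 4, 7) but only (1, 5, 6) is free — short on res4
  W6 still needs (0, 7, 6) but only (1, 5, 6) is free — short on res3
Had the request been granted, W5 and W6 could never finish.


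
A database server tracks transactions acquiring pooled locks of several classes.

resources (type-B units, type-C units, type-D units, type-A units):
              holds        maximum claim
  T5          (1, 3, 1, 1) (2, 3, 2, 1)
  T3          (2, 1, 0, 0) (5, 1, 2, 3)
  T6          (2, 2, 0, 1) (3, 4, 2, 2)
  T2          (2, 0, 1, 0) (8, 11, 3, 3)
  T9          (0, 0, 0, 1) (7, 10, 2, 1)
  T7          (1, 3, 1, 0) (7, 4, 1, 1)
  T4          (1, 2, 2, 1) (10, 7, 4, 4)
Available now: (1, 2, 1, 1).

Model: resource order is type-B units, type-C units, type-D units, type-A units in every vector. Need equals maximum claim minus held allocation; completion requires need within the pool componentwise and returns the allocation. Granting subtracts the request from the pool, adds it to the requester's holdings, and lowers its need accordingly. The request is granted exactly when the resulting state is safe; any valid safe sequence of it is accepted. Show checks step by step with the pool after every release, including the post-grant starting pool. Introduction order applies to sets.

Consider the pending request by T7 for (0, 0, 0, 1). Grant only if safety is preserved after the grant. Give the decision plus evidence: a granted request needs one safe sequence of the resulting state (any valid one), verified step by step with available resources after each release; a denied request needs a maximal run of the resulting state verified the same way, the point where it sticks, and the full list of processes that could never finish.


DENY: after the grant no complete ordering would exist.
Key observation: after T5, T6 the pool peaks at (4, 7, 2, 2), and each blocked process is short somewhere: T3 on type-A units; T2 on type-B units, type-C units, type-A units; T9 on type-B units, type-C units; T7 on type-B units; T4 on type-B units, type-A units.
On the post-grant state, T5, T6 is a maximal run — nothing extends it. Walking it through:
  pool = (1, 2, 1, 0)
  run T5 (needs (1, 0, 1, 0), free (1, 2, 1, 0)); after release of (1, 3, 1, 1) the pool is (2, 5, 2, 1)
  run T6 (needs (1, 2, 2, 1), free (2, 5, 2, 1)); after release of (2, 2, 0, 1) the pool is (4, 7, 2, 2)
  T3 still needs (3, 0, 2, 3) but only (4, 7, 2, 2) is free — short on type-A units
  T2 still needs (6, 11, 2, 3) but only (4, 7, 2, 2) is free — short on type-B units, type-C units and type-A units
  T9 still needs (7, 10, 2, 0) but only (4, 7, 2, 2) is free — short on type-B units and type-C units
  T7 still needs (6, 1, 0, 0) but only (4, 7, 2, 2) is free — short on type-B units
  T4 still needs (9, 5, 2, 3) but only (4, 7, 2, 2) is free — short on type-B units and type-A units
Post-grant, the permanently blocked set is T3, T2, T9, T7 and T4.


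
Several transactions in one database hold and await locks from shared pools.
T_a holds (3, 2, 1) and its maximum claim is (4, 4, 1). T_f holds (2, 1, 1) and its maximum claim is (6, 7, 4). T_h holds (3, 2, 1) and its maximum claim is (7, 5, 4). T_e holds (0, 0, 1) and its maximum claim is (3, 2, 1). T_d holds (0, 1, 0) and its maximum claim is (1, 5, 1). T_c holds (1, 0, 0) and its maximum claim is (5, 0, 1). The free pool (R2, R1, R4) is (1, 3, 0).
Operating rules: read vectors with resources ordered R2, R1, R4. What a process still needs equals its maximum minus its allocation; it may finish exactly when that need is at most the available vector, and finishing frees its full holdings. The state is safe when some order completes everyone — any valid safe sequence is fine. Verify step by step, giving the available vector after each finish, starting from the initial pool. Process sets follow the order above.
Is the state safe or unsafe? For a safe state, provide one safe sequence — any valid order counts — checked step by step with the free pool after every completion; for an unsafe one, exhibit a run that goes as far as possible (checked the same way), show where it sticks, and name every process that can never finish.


UNSAFE.
Key observation: even finishing T_a, T_d, T_c, T_e leaves just (5, 6, 2) free — too little R4 for any of the remaining processes.
Going as far as possible: T_a, T_d, T_c, T_e; after that, nothing fits. Check, step by step:
  pool = (1, 3, 0)
  T_a: need (1, 2, 0) fits (1, 3, 0); releases (3, 2, 1), pool now (4, 5, 1)
  T_d: need (1, 4, 1) fits (4, 5, 1); releases (0, 1, 0), pool now (4, 6, 1)
  T_c: need (4, 0, 1) fits (4, 6, 1); releases (1, 0, 0), pool now (5, 6, 1)
  T_e: need (3, 2, 0) fits (5, 6, 1); releases (0, 0, 1), pool now (5, 6, 2)
  T_f cannot run: need (4, 6, 3) vs free (5, 6, 2) (insufficient R4)
  T_h cannot run: need (4, 3, 3) vs free (5, 6, 2) (insufficient R4)
Processes that can never finish: T_f and T_h.


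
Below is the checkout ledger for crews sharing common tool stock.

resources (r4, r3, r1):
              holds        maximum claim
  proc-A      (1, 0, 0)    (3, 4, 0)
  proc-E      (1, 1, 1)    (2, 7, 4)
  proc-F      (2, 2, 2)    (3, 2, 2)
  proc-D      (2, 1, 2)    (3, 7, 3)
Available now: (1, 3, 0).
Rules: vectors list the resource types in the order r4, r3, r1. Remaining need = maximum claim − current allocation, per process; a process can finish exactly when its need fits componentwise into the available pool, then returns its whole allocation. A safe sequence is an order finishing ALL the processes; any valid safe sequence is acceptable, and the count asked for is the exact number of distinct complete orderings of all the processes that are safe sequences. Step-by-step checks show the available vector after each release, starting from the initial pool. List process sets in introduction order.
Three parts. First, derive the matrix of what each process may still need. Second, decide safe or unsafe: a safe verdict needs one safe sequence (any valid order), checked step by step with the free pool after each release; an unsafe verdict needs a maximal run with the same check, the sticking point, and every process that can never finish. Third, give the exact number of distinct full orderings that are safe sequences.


(1) Outstanding need per process (order r4, r3, r1):
  proc-A: (2, 4, 0)
  proc-E: (1, 6, 3)
  proc-F: (1, 0, 0)
  proc-D: (1, 6, 1)
(2) UNSAFE.
Key observation: no order helps: past proc-F, proc-A, the free pool tops out at (4, 5, 2), below what each blocked process needs in r3.
A maximal execution: proc-F, proc-A — then nothing else fits. Check, step by step:
  pool = (1, 3, 0)
  run proc-F (needs (1, 0, 0), free (1, 3, 0)); after release of (2, 2, 2) the pool is (3, 5, 2)
  run proc-A (needs (2, 4, 0), free (3, 5, 2)); after release of (1, 0, 0) the pool is (4, 5, 2)
  proc-E cannot run: need (1, 6, 3) vs free (4, 5, 2) (insufficient r3 and r1)
  proc-D cannot run: need (1, 6, 1) vs free (4, 5, 2) (insufficient r3)
Processes that can never finish: proc-E and proc-D.
(3) The exact count: 0 of the possible complete orderings are safe sequences.


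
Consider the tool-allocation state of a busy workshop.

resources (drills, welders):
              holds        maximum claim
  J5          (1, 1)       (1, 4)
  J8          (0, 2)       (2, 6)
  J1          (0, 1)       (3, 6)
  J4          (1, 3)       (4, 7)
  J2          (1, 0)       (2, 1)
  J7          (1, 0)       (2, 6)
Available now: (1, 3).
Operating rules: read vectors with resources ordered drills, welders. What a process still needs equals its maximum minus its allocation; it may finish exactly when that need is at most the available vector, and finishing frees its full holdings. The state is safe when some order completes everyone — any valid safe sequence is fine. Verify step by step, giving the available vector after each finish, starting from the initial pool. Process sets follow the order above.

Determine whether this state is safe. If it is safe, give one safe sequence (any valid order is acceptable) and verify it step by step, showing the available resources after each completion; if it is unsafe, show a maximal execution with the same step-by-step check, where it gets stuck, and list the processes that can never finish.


SAFE. One safe sequence: J5, J8, J2, J4, J1, J7.
Key observation: the first exact fit in this order is J5 — it needs (0, 3) with (1, 3) free, meeting a requested resource to the last unit.
Walking it through:
  pool = (1, 3)
  run J5 (needs (0, 3), free (1, 3)); after release of (1, 1) the pool is (2, 4)
  run J8 (needs (2, 4), free (2, 4)); after release of (0, 2) the pool is (2, 6)
  run J2 (needs (1, 1), free (2, 6)); after release of (1, 0) the pool is (3, 6)
  run J4 (needs (3, 4), free (3, 6)); after release of (1, 3) the pool is (4, 9)
  run J1 (needs (3, 5), free (4, 9)); after release of (0, 1) the pool is (4, 10)
  run J7 (needs (1, 6), free (4, 10)); after release of (1, 0) the pool is (5, 10)


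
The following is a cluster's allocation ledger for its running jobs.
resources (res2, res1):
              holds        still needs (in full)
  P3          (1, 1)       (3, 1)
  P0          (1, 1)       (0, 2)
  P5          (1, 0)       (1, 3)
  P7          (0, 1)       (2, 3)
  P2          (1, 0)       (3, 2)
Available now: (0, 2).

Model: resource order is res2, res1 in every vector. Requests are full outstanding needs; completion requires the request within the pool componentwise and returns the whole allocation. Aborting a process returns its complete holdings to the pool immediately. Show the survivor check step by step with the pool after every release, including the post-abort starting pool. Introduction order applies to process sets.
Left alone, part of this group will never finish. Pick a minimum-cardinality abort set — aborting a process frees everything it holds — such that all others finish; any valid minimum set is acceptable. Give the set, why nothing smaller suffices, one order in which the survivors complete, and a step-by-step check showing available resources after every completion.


Abort P2.
Key observation: before aborting P2, P3 was permanently blocked — no order could ever run it; afterwards it completes at step 3.
No smaller set exists: with zero aborts the deadlock remains.
One survivor order: P0, P5, P3, P7. Step-by-step check (post-abort pool first):
  pool = (1, 2)
  run P0 (needs (0, 2), free (1, 2)); after release of (1, 1) the pool is (2, 3)
  run P5 (needs (1, 3), free (2, 3)); after release of (1, 0) the pool is (3, 3)
  run P3 (needs (3, 1), free (3, 3)); after release of (1, 1) the pool is (4, 4)
  run P7 (needs (2, 3), free (4, 4)); after release of (0, 1) the pool is (4, 5)


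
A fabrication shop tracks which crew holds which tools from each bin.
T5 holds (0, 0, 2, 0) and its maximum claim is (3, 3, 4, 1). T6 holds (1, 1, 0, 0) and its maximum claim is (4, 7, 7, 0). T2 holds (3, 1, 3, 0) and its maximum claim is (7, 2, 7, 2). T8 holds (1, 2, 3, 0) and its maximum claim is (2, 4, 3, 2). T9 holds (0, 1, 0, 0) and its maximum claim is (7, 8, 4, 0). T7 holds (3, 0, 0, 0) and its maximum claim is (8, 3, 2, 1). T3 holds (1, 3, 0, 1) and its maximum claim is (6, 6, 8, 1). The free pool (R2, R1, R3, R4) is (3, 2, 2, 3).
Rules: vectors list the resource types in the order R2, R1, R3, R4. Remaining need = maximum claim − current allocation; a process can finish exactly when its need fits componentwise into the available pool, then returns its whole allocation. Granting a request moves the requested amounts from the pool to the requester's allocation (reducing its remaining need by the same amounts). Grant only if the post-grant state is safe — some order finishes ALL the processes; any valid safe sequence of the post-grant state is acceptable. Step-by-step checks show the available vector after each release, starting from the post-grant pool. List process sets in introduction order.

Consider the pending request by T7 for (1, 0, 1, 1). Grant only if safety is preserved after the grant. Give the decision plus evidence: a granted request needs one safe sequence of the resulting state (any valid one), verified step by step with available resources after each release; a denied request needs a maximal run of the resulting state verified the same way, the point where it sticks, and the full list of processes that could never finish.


DENY: after the grant no complete ordering would exist.
Key observation: after T8, T5 the pool peaks at (3, 4, 6, 2), and each blocked process is short somewhere: T6 on R1, R3; T2 on R2; T9 on R2, R1; T7 on R2; T3 on R2, R3.
On the post-grant state, T8, T5 is a maximal run — nothing extends it. Verifying each step:
  pool = (2, 2, 1, 2)
  run T8 (needs (1, 2, 0, 2), free (2, 2, 1, 2)); after release of (1, 2, 3, 0) the pool is (3, 4, 4, 2)
  run T5 (needs (3, 3, 2, 1), free (3, 4, 4, 2)); after release of (0, 0, 2, 0) the pool is (3, 4, 6, 2)
  T6 still needs (3, 6, 7, 0) but only (3, 4, 6, 2) is free — short on R1 and R3
  T2 still needs (4, 1, 4, 2) but only (3, 4, 6, 2) is free — short on R2
  T9 still needs (7, 7, 4, 0) but only (3, 4, 6, 2) is free — short on R2 and R1
  T7 still needs (4, 3, 1, 0) but only (3, 4, 6, 2) is free — short on R2
  T3 still needs (5, 3, 8, 0) but only (3, 4, 6, 2) is free — short on R2 and R3
Post-grant, the permanently blocked set is T6, T2, T9, T7 and T3.


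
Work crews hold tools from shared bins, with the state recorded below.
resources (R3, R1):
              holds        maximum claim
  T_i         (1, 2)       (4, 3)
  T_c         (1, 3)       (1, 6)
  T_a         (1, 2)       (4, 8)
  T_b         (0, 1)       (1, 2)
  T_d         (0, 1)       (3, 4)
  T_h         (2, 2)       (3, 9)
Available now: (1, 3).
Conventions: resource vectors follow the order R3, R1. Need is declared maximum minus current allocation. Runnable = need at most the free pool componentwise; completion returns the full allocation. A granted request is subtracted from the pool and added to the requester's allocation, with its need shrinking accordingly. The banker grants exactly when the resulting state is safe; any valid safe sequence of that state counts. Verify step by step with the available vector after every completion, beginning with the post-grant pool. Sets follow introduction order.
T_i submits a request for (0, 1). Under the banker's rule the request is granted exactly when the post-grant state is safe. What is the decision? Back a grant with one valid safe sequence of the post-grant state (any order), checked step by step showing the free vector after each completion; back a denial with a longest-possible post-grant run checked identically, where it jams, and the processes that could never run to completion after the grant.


DENY: after the grant no complete ordering would exist.
Key observation: after T_b, T_c the pool peaks at (2, 6), and each blocked process is short somewhere: T_i on R3; T_a on R3; T_d on R3; T_h on R1.
After a pretend grant, a maximal execution: T_b, T_c — then nothing else fits. Step-by-step check:
  pool = (1, 2)
  T_b: need (1, 1) fits (1, 2); releases (0, 1), pool now (1, 3)
  T_c: need (0, 3) fits (1, 3); releases (1, 3), pool now (2, 6)
  blocked: T_i wants (3, 0), pool (2, 6) — not enough R3
  blocked: T_a wants (3, 6), pool (2, 6) — not enough R3
  blocked: T_d wants (3, 3), pool (2, 6) — not enough R3
  blocked: T_h wants (1, 7), pool (2, 6) — not enough R1
Processes that could never finish after the grant: T_i, T_a, T_d and T_h.


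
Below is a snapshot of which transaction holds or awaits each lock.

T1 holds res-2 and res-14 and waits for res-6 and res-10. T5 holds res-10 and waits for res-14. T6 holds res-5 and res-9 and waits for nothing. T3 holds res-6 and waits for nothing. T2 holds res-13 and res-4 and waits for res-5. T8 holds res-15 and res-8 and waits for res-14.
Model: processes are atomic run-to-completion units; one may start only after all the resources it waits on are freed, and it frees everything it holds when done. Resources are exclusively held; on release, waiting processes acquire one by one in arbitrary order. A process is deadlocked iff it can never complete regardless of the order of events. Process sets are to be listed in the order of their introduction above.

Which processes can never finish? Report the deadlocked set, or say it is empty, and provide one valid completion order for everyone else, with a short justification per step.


Deadlocked: T1, T5 and T8.
Key observation: the wait chain closes on itself along T1 -> T5 -> T1; T8 waits into the deadlock from upstream.
The rest can finish in the order T3, T6, T2.
Check, step by step:
  T3 waits on nothing -> runs at once and releases res-6
  T6 waits on nothing -> runs at once and releases res-5 and res-9
  T2 waits on res-5 — all released -> runs and releases res-13 and res-4


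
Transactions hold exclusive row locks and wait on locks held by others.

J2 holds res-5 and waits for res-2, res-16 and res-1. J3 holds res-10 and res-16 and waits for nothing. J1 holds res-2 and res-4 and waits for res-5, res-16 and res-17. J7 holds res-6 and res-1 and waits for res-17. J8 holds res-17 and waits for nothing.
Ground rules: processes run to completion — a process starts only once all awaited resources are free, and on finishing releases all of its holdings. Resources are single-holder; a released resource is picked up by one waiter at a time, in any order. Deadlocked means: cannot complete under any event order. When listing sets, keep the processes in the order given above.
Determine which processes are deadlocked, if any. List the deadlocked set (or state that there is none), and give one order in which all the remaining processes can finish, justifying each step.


Deadlocked: J2 and J1.
Key observation: nobody on the ring J2 -> J1 -> J2 can start until another member finishes, which never happens; no other process is dragged down with it.
A valid finishing order for the others: J3, J8, J7.
Check, step by step:
  run J3 (it waits on nothing); releases res-10 and res-16
  run J8 (it waits on nothing); releases res-17
  J7: everything it awaited (res-17) is free; runs, freeing res-6 and res-1


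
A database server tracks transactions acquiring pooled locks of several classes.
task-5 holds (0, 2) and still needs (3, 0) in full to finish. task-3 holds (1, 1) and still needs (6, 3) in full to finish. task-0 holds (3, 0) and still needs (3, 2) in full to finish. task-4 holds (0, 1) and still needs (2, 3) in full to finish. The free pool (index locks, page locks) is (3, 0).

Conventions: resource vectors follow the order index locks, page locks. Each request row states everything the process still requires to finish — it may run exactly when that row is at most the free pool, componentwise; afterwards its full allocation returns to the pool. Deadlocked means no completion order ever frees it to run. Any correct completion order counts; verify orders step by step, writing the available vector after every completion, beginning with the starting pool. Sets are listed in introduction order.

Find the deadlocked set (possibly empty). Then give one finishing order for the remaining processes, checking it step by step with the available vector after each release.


Deadlocked: task-3 and task-4.
Key observation: even finishing task-5, task-0 leaves just (6, 2) free — too little page locks for any of the remaining processes.
One completion order for the rest: task-5, task-0. Walking it through:
  pool = (3, 0)
  run task-5 (needs (3, 0), free (3, 0)); after release of (0, 2) the pool is (3, 2)
  run task-0 (needs (3, 2), free (3, 2)); after release of (3, 0) the pool is (6, 2)
The blocked processes can never fit:
  task-3 still needs (6, 3) but only (6, 2) is free — short on page locks
  task-4 still needs (2, 3) but only (6, 2) is free — short on page locks


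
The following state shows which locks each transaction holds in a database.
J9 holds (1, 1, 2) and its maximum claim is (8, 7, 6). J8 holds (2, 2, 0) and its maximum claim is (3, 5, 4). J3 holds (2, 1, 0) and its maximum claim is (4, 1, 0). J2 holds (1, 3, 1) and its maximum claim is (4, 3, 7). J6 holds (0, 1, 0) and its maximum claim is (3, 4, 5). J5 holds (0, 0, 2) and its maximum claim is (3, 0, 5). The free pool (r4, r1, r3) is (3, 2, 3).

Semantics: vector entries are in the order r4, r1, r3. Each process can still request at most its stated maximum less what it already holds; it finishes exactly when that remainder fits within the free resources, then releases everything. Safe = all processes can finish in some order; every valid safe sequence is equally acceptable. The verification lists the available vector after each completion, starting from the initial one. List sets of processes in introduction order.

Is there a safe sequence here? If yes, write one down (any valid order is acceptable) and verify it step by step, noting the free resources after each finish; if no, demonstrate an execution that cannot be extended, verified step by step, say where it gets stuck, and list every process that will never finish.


SAFE, for example via the order J5, J3, J6, J8, J9, J2.
Key observation: J5 is the earliest step where a requested resource binds exactly: need (3, 0, 3), pool (3, 2, 3) at its turn.
Verifying each step:
  pool = (3, 2, 3)
  J5 needs (3, 0, 3) <= (3, 2, 3) -> finishes; pool += (0, 0, 2) = (3, 2, 5)
  J3 needs (2, 0, 0) <= (3, 2, 5) -> finishes; pool += (2, 1, 0) = (5, 3, 5)
  J6 needs (3, 3, 5) <= (5, 3, 5) -> finishes; pool += (0, 1, 0) = (5, 4, 5)
  J8 needs (1, 3, 4) <= (5, 4, 5) -> finishes; pool += (2, 2, 0) = (7, 6, 5)
  J9 needs (7, 6, 4) <= (7, 6, 5) -> finishes; pool += (1, 1, 2) = (8, 7, 7)
  J2 needs (3, 0, 6) <= (8, 7, 7) -> finishes; pool += (1, 3, 1) = (9, 10, 8)
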